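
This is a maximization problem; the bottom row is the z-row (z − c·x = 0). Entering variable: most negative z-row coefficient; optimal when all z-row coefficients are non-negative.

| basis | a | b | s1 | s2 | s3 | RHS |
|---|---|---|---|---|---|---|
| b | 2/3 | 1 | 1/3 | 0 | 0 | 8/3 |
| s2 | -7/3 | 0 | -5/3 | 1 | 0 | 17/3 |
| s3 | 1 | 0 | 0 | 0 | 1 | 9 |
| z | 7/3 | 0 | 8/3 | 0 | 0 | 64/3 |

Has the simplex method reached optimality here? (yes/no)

yes

Every z-row coefficient is ≥ 0, so the tableau is optimal.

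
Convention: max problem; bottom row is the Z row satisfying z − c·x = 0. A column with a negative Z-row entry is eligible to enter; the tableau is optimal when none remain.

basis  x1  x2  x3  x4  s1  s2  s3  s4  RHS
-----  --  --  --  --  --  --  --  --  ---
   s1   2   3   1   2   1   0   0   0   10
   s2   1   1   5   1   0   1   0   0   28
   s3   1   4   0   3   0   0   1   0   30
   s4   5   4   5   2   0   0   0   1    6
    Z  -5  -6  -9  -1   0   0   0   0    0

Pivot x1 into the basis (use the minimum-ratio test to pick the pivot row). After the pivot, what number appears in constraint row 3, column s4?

-1/5

Ratio test on column x1 — row 1: 10/2 = 5; row 2: 28/1 = 28; row 3: 30/1 = 30; row 4: 6/5 = 6/5. Minimum is 6/5 at row 4 (s4 leaves); pivot element 5.
Divide row 4 by 5; eliminate column x1 from the other rows.
Row 3 update in column s4: 0 − 1·(1/5) = -1/5.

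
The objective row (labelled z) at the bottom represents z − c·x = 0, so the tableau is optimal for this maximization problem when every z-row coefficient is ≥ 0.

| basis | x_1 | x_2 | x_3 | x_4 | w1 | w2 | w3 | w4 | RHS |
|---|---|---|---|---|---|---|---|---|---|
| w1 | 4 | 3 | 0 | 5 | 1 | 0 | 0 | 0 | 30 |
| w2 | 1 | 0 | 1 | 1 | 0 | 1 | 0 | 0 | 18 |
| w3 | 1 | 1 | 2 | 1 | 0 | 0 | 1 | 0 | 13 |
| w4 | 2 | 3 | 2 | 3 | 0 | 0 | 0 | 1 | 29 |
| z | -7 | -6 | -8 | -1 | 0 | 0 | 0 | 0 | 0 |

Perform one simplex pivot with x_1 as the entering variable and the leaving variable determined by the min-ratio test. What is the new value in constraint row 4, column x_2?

3/2

Ratio test on column x_1 — row 1: 30/4 = 15/2; row 2: 18/1 = 18; row 3: 13/1 = 13; row 4: 29/2 = 29/2. Minimum is 15/2 at row 1 (w1 leaves); pivot element 4.
Divide row 1 by 4; eliminate column x_1 from the other rows.
Row 4 update in column x_2: 3 − 2·(3/4) = 3/2.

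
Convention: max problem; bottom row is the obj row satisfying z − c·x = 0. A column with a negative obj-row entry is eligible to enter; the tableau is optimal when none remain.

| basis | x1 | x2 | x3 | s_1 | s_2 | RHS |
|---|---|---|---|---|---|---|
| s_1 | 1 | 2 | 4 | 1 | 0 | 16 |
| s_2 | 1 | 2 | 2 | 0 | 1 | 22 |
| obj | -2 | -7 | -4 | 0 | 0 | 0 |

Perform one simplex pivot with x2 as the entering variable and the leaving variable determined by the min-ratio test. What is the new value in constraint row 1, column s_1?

Ratio test on column x2 — row 1: 16/2 = 8; row 2: 22/2 = 11. Minimum is 8 at row 1 (s_1 leaves); pivot element 2.
Divide row 1 by 2; eliminate column x2 from the other rows.
In the new row 1, the s_1 entry is the old entry divided by the pivot: 1/2 = 1/2.

1/2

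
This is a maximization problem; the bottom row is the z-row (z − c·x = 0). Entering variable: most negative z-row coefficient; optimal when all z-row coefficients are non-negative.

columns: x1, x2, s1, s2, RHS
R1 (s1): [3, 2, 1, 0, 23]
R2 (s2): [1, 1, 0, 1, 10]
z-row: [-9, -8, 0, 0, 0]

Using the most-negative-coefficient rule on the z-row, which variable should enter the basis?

Negative z-row entries: x1: -9, x2: -8.
The most negative is -9 in column x1, so x1 enters.

x1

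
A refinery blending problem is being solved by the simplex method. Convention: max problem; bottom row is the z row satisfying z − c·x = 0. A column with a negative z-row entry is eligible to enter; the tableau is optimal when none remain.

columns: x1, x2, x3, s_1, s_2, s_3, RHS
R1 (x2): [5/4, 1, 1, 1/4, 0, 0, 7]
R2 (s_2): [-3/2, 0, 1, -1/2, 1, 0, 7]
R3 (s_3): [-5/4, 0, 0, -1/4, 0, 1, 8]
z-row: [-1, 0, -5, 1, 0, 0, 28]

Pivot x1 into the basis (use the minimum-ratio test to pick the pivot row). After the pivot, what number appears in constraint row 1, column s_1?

Ratio test on column x1 — row 1: 7/(5/4) = 28/5; row 2: entry -3/2 ≤ 0; row 3: entry -5/4 ≤ 0. Minimum is 28/5 at row 1 (x2 leaves); pivot element 5/4.
Divide row 1 by 5/4; eliminate column x1 from the other rows.
In the new row 1, the s_1 entry is the old entry divided by the pivot: (1/4)/(5/4) = 1/5.

1/5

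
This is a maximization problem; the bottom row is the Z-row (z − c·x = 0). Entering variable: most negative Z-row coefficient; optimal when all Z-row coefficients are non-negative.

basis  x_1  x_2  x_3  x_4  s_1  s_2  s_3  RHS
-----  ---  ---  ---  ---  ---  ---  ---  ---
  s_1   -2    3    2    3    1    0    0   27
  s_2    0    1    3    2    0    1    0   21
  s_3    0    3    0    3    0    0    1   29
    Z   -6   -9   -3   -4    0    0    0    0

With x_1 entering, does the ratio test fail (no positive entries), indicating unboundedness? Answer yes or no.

Every constraint-row entry in column x_1 is ≤ 0, so increasing x_1 is unbounded.

yes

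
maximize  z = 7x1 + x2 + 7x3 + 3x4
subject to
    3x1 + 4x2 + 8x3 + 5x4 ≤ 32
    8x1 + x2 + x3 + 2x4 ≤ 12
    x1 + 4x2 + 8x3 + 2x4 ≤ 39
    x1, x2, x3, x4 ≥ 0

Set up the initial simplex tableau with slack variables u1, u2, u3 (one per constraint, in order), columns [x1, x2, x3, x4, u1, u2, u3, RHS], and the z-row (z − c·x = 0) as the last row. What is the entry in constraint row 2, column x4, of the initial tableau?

2

Constraint 2 has coefficient 2 on x4.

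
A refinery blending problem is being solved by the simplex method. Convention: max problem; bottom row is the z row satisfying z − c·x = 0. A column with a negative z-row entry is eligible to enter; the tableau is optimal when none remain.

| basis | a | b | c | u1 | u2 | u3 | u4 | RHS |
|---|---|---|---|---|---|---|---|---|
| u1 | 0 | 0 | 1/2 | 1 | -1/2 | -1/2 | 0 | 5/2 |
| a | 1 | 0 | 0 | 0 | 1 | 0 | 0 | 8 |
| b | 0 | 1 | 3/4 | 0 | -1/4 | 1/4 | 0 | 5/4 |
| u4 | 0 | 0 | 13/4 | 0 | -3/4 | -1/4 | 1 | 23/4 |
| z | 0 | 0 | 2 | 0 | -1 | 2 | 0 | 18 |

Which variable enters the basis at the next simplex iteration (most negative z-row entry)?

u2

Negative z-row entries: u2: -1.
The most negative is -1 in column u2, so u2 enters.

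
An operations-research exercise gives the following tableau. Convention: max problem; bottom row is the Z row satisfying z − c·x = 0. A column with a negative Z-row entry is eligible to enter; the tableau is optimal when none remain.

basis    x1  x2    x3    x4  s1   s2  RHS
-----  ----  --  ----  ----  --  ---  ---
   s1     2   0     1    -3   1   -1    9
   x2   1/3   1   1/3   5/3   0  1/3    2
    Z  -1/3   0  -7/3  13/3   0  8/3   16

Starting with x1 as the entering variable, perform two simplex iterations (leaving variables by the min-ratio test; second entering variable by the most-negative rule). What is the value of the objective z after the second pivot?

24

Ratio test on column x1 — row 1: 9/2 = 9/2; row 2: 2/(1/3) = 6. Minimum is 9/2 at row 1 (s1 leaves); pivot element 2.
Pivot on row 1; the Z-row RHS becomes 16 − (-1/3)·(9/2) = 35/2.
Next entering variable (most negative Z-row entry -13/6): x3.
Ratio test on column x3 — row 1: (9/2)/(1/2) = 9; row 2: (1/2)/(1/6) = 3. Minimum is 3 at row 2 (x2 leaves); pivot element 1/6.
After the second pivot the Z-row RHS is 35/2 − (-13/6)·3 = 24.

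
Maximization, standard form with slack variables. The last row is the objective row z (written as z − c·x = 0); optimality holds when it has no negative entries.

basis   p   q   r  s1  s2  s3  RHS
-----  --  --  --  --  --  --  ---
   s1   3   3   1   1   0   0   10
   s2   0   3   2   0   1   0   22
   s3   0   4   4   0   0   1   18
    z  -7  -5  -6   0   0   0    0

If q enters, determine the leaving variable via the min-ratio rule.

s1

Column q entries and ratios — s1: 10/3 = 10/3; s2: 22/3 = 22/3; s3: 18/4 = 9/2.
Smallest ratio is 10/3 in the row of s1, so s1 leaves.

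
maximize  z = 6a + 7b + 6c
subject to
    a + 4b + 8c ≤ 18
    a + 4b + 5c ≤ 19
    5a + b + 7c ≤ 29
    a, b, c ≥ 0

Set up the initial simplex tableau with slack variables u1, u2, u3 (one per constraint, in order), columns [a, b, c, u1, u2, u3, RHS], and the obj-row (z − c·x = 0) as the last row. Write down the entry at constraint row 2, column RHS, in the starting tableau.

The RHS of constraint 2 is b_2 = 19.

19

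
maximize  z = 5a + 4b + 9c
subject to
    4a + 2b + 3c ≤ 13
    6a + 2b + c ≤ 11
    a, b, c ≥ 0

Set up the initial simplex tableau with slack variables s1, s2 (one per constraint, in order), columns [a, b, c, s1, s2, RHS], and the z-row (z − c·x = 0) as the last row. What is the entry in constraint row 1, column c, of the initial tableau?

3

Constraint 1 has coefficient 3 on c.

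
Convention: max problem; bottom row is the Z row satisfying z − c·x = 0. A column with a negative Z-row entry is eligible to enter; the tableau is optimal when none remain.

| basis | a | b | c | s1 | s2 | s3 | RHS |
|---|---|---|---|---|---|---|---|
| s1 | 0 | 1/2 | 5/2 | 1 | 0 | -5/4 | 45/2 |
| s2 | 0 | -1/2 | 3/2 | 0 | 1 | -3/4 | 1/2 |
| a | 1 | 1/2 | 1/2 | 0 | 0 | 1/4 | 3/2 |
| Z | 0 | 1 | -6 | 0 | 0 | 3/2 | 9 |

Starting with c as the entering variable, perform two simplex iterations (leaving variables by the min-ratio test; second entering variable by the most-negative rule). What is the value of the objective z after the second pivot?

15

Ratio test on column c — row 1: (45/2)/(5/2) = 9; row 2: (1/2)/(3/2) = 1/3; row 3: (3/2)/(1/2) = 3. Minimum is 1/3 at row 2 (s2 leaves); pivot element 3/2.
Pivot on row 2; the Z-row RHS becomes 9 − (-6)·(1/3) = 11.
Next entering variable (most negative Z-row entry -3/2): s3.
Ratio test on column s3 — row 1: entry 0 ≤ 0; row 2: entry -1/2 ≤ 0; row 3: (4/3)/(1/2) = 8/3. Minimum is 8/3 at row 3 (a leaves); pivot element 1/2.
After the second pivot the Z-row RHS is 11 − (-3/2)·(8/3) = 15.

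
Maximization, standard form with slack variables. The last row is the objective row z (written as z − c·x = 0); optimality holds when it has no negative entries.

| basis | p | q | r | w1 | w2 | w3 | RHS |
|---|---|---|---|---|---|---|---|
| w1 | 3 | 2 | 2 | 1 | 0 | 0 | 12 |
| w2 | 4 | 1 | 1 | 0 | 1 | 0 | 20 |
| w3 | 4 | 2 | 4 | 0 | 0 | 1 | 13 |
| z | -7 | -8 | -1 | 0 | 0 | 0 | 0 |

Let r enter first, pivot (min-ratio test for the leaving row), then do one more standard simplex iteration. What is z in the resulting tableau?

Ratio test on column r — row 1: 12/2 = 6; row 2: 20/1 = 20; row 3: 13/4 = 13/4. Minimum is 13/4 at row 3 (w3 leaves); pivot element 4.
Pivot on row 3; the z-row RHS becomes 0 − (-1)·(13/4) = 13/4.
Next entering variable (most negative z-row entry -15/2): q.
Ratio test on column q — row 1: (11/2)/1 = 11/2; row 2: (67/4)/(1/2) = 67/2; row 3: (13/4)/(1/2) = 13/2. Minimum is 11/2 at row 1 (w1 leaves); pivot element 1.
After the second pivot the z-row RHS is 13/4 − (-15/2)·(11/2) = 89/2.

89/2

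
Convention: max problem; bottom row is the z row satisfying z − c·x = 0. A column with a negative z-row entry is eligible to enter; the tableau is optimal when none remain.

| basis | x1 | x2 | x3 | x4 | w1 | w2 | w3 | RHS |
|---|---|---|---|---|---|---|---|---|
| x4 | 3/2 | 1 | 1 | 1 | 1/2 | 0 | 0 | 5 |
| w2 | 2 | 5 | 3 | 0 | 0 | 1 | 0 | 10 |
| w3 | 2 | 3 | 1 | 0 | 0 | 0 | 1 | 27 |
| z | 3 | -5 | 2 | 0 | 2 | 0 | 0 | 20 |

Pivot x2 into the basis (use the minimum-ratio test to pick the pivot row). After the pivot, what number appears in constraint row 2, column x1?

2/5

Ratio test on column x2 — row 1: 5/1 = 5; row 2: 10/5 = 2; row 3: 27/3 = 9. Minimum is 2 at row 2 (w2 leaves); pivot element 5.
Divide row 2 by 5; eliminate column x2 from the other rows.
In the new row 2, the x1 entry is the old entry divided by the pivot: 2/5 = 2/5.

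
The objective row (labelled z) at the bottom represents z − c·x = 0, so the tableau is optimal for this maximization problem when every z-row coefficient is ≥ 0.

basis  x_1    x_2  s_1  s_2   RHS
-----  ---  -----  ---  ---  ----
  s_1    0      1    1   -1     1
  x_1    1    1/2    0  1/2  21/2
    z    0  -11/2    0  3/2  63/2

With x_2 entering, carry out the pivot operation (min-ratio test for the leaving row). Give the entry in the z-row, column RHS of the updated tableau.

37

Ratio test on column x_2 — row 1: 1/1 = 1; row 2: (21/2)/(1/2) = 21. Minimum is 1 at row 1 (s_1 leaves); pivot element 1.
Divide row 1 by 1; eliminate column x_2 from the other rows.
z-row update in column RHS: 63/2 − (-11/2)·1 = 37.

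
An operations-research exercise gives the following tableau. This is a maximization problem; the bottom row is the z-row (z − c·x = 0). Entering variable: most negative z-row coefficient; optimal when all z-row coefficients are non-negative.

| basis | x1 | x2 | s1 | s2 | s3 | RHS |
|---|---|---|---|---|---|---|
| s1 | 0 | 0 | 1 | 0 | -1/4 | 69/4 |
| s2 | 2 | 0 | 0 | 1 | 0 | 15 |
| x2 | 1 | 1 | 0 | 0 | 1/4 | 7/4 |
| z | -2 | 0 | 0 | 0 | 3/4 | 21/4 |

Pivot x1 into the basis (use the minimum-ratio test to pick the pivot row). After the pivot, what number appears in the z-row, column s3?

5/4

Ratio test on column x1 — row 1: entry 0 ≤ 0; row 2: 15/2 = 15/2; row 3: (7/4)/1 = 7/4. Minimum is 7/4 at row 3 (x2 leaves); pivot element 1.
Divide row 3 by 1; eliminate column x1 from the other rows.
z-row update in column s3: 3/4 − (-2)·(1/4) = 5/4.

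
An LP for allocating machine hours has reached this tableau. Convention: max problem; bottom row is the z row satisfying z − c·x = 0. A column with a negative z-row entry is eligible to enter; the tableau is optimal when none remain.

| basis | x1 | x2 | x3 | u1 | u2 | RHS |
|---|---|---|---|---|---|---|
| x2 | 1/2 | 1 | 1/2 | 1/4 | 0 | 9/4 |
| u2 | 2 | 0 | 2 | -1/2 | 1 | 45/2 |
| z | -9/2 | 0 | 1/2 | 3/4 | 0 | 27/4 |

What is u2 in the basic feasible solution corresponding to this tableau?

45/2

u2 is basic (row 2); its value is the RHS of that row, 45/2.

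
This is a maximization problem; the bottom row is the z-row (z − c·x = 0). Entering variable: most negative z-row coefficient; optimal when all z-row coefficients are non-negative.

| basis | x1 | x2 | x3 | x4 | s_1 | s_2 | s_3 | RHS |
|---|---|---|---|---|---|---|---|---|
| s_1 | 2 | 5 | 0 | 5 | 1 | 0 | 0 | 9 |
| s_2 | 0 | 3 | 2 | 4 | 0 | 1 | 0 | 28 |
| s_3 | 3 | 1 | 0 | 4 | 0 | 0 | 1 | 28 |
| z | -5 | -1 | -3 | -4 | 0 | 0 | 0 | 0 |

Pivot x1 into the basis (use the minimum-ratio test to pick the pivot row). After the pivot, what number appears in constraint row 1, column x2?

Ratio test on column x1 — row 1: 9/2 = 9/2; row 2: entry 0 ≤ 0; row 3: 28/3 = 28/3. Minimum is 9/2 at row 1 (s_1 leaves); pivot element 2.
Divide row 1 by 2; eliminate column x1 from the other rows.
In the new row 1, the x2 entry is the old entry divided by the pivot: 5/2 = 5/2.

5/2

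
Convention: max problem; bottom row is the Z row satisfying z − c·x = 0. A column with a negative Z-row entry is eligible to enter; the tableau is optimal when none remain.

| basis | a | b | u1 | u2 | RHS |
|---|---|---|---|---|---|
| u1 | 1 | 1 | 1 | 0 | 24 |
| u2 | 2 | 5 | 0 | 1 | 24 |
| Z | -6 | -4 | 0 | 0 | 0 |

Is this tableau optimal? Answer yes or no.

no

The Z-row has a negative entry -6 in column a, so it is not optimal.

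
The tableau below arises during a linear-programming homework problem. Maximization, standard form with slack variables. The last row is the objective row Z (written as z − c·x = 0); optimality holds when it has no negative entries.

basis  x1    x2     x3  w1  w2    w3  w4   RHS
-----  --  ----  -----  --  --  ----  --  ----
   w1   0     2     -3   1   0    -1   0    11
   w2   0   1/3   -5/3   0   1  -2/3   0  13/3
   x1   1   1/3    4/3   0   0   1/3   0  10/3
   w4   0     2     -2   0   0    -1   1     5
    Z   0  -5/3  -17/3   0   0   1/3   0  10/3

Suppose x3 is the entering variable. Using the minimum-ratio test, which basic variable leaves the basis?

x1

Column x3 entries and ratios — w1: -3 ≤ 0, skip; w2: -5/3 ≤ 0, skip; x1: (10/3)/(4/3) = 5/2; w4: -2 ≤ 0, skip.
Smallest ratio is 5/2 in the row of x1, so x1 leaves.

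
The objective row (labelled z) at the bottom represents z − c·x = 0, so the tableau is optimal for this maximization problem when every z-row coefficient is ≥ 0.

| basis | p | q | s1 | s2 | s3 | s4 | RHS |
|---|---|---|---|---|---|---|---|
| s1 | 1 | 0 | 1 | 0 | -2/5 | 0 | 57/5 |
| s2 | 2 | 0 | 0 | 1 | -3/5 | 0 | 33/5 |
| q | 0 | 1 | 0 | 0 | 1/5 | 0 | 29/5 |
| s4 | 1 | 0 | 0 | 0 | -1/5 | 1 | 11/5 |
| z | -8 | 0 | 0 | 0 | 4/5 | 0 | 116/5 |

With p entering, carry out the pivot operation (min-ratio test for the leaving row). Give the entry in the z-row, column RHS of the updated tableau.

204/5

Ratio test on column p — row 1: (57/5)/1 = 57/5; row 2: (33/5)/2 = 33/10; row 3: entry 0 ≤ 0; row 4: (11/5)/1 = 11/5. Minimum is 11/5 at row 4 (s4 leaves); pivot element 1.
Divide row 4 by 1; eliminate column p from the other rows.
z-row update in column RHS: 116/5 − (-8)·(11/5) = 204/5.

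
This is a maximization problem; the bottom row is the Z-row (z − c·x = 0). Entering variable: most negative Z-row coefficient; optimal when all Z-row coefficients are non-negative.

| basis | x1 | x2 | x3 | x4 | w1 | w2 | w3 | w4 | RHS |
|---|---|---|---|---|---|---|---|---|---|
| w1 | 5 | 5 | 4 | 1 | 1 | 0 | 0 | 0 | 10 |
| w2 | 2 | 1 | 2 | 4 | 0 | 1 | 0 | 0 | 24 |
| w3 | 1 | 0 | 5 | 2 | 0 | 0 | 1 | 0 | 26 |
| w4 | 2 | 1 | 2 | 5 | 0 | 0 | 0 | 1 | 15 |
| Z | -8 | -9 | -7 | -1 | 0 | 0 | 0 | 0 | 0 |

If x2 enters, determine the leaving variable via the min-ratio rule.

Column x2 entries and ratios — w1: 10/5 = 2; w2: 24/1 = 24; w3: 0 ≤ 0, skip; w4: 15/1 = 15.
Smallest ratio is 2 in the row of w1, so w1 leaves.

w1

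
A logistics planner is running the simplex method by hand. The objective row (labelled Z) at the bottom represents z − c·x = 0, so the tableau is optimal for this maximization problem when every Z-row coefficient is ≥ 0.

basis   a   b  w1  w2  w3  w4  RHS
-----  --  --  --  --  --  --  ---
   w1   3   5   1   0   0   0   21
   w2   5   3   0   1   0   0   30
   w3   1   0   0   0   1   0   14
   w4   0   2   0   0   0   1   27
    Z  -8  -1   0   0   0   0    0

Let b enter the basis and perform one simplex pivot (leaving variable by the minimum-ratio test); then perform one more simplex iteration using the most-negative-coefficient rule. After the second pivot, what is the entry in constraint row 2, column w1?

-3/16

Ratio test on column b — row 1: 21/5 = 21/5; row 2: 30/3 = 10; row 3: entry 0 ≤ 0; row 4: 27/2 = 27/2. Minimum is 21/5 at row 1 (w1 leaves); pivot element 5.
Divide row 1 by 5; eliminate column b from the other rows.
Second iteration: most negative Z-row entry is -37/5 in column a, so a enters.
Ratio test on column a — row 1: (21/5)/(3/5) = 7; row 2: (87/5)/(16/5) = 87/16; row 3: 14/1 = 14; row 4: entry -6/5 ≤ 0. Minimum is 87/16 at row 2 (w2 leaves); pivot element 16/5.
Divide row 2 by 16/5; eliminate column a from the other rows.
After both pivots, the entry at constraint row 2, column w1 is -3/16.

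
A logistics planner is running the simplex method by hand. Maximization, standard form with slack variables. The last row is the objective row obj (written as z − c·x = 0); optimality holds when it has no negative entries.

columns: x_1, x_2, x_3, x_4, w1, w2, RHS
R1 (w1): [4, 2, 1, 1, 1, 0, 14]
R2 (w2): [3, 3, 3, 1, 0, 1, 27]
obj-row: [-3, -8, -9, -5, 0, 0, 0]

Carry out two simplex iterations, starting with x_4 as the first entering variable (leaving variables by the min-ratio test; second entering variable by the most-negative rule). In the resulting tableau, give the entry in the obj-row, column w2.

Ratio test on column x_4 — row 1: 14/1 = 14; row 2: 27/1 = 27. Minimum is 14 at row 1 (w1 leaves); pivot element 1.
Divide row 1 by 1; eliminate column x_4 from the other rows.
Second iteration: most negative obj-row entry is -4 in column x_3, so x_3 enters.
Ratio test on column x_3 — row 1: 14/1 = 14; row 2: 13/2 = 13/2. Minimum is 13/2 at row 2 (w2 leaves); pivot element 2.
Divide row 2 by 2; eliminate column x_3 from the other rows.
After both pivots, the entry at the obj-row, column w2 is 2.

2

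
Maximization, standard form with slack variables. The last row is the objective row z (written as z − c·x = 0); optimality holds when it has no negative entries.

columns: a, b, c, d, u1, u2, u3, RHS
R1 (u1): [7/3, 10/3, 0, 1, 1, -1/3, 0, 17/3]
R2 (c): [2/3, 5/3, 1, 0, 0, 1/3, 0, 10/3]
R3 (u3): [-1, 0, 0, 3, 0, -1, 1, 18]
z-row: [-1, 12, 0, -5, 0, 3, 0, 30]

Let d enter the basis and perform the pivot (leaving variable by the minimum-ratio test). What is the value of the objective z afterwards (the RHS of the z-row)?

175/3

Ratio test on column d — row 1: (17/3)/1 = 17/3; row 2: entry 0 ≤ 0; row 3: 18/3 = 6. Minimum is 17/3 at row 1 (u1 leaves); pivot element 1.
Pivot on row 1; the z-row RHS becomes 30 − (-5)·(17/3) = 175/3.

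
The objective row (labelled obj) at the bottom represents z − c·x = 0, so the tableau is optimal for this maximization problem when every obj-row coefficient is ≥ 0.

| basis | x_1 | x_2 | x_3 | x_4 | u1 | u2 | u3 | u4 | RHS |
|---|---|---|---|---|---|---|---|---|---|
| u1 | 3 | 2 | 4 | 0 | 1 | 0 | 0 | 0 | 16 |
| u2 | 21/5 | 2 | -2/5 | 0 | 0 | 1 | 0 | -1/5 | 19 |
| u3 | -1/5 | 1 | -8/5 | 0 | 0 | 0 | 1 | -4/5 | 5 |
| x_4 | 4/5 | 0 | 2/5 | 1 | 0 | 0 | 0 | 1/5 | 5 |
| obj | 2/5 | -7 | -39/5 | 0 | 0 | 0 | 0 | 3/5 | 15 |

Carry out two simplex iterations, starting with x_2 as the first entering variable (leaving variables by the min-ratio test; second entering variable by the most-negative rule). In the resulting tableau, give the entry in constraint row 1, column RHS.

Ratio test on column x_2 — row 1: 16/2 = 8; row 2: 19/2 = 19/2; row 3: 5/1 = 5; row 4: entry 0 ≤ 0. Minimum is 5 at row 3 (u3 leaves); pivot element 1.
Divide row 3 by 1; eliminate column x_2 from the other rows.
Second iteration: most negative obj-row entry is -19 in column x_3, so x_3 enters.
Ratio test on column x_3 — row 1: 6/(36/5) = 5/6; row 2: 9/(14/5) = 45/14; row 3: entry -8/5 ≤ 0; row 4: 5/(2/5) = 25/2. Minimum is 5/6 at row 1 (u1 leaves); pivot element 36/5.
Divide row 1 by 36/5; eliminate column x_3 from the other rows.
After both pivots, the entry at constraint row 1, column RHS is 5/6.

5/6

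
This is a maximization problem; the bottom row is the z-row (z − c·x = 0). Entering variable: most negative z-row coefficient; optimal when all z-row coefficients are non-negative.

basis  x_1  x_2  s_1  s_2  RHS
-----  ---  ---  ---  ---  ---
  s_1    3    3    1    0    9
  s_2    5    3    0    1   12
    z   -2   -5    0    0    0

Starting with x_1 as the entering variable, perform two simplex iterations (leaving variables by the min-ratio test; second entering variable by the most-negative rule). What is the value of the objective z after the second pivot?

21/2

Ratio test on column x_1 — row 1: 9/3 = 3; row 2: 12/5 = 12/5. Minimum is 12/5 at row 2 (s_2 leaves); pivot element 5.
Pivot on row 2; the z-row RHS becomes 0 − (-2)·(12/5) = 24/5.
Next entering variable (most negative z-row entry -19/5): x_2.
Ratio test on column x_2 — row 1: (9/5)/(6/5) = 3/2; row 2: (12/5)/(3/5) = 4. Minimum is 3/2 at row 1 (s_1 leaves); pivot element 6/5.
After the second pivot the z-row RHS is 24/5 − (-19/5)·(3/2) = 21/2.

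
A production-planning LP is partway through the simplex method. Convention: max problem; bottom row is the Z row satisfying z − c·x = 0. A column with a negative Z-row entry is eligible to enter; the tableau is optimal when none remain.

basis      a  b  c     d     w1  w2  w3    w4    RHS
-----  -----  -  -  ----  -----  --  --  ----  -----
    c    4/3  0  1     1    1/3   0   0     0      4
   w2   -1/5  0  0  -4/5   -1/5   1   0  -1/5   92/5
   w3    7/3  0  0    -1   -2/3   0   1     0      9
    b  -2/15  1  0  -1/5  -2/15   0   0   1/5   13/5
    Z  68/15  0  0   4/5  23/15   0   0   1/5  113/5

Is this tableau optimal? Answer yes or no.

yes

Every Z-row coefficient is ≥ 0, so the tableau is optimal.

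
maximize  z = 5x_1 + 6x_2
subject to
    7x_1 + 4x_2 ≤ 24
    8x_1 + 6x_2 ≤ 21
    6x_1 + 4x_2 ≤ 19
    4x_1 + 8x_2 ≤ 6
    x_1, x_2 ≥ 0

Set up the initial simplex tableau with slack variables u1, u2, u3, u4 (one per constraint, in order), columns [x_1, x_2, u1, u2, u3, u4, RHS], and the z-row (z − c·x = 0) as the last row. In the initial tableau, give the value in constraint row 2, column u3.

Slack u3 belongs to constraint 3; its column is the unit vector e_3, so the entry in row 2 is 0.

0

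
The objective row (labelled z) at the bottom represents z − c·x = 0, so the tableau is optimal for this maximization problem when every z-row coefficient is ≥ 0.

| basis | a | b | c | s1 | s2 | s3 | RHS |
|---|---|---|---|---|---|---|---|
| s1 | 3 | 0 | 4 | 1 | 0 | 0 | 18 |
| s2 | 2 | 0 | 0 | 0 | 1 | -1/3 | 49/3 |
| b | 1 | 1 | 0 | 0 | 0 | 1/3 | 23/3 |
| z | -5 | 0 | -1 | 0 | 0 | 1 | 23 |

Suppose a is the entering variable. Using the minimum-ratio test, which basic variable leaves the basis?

s1

Column a entries and ratios — s1: 18/3 = 6; s2: (49/3)/2 = 49/6; b: (23/3)/1 = 23/3.
Smallest ratio is 6 in the row of s1, so s1 leaves.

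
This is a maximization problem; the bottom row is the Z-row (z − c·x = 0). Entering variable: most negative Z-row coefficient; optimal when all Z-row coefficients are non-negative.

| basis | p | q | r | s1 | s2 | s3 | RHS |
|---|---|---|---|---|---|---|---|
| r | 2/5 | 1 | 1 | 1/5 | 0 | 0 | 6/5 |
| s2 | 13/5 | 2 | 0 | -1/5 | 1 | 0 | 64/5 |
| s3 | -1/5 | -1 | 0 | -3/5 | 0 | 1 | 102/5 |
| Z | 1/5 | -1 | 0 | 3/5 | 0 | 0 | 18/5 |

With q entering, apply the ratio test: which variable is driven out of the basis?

r

Column q entries and ratios — r: (6/5)/1 = 6/5; s2: (64/5)/2 = 32/5; s3: -1 ≤ 0, skip.
Smallest ratio is 6/5 in the row of r, so r leaves.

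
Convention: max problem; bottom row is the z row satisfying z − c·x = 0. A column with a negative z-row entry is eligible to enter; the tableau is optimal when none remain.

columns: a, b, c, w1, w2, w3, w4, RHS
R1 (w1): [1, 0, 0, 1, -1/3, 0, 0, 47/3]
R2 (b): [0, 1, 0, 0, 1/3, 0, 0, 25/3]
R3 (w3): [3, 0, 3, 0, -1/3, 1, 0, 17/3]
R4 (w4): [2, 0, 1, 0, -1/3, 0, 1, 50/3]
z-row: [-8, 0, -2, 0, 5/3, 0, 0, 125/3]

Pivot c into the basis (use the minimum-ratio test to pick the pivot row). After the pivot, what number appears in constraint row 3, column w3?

Ratio test on column c — row 1: entry 0 ≤ 0; row 2: entry 0 ≤ 0; row 3: (17/3)/3 = 17/9; row 4: (50/3)/1 = 50/3. Minimum is 17/9 at row 3 (w3 leaves); pivot element 3.
Divide row 3 by 3; eliminate column c from the other rows.
In the new row 3, the w3 entry is the old entry divided by the pivot: 1/3 = 1/3.

1/3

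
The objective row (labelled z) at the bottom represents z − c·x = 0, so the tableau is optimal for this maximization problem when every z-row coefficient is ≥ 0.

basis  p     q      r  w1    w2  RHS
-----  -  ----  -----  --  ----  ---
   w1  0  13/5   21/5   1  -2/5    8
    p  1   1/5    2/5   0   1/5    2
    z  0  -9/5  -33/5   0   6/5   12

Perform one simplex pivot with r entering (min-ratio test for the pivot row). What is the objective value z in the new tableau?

172/7

Ratio test on column r — row 1: 8/(21/5) = 40/21; row 2: 2/(2/5) = 5. Minimum is 40/21 at row 1 (w1 leaves); pivot element 21/5.
Pivot on row 1; the z-row RHS becomes 12 − (-33/5)·(40/21) = 172/7.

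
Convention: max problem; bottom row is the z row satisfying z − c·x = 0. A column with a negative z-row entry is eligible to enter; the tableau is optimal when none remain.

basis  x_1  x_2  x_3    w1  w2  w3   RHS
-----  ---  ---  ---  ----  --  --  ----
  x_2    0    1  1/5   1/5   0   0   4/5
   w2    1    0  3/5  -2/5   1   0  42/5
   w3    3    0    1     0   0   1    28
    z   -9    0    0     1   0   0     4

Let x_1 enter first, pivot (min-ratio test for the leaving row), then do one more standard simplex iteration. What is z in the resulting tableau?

257/3

Ratio test on column x_1 — row 1: entry 0 ≤ 0; row 2: (42/5)/1 = 42/5; row 3: 28/3 = 28/3. Minimum is 42/5 at row 2 (w2 leaves); pivot element 1.
Pivot on row 2; the z-row RHS becomes 4 − (-9)·(42/5) = 398/5.
Next entering variable (most negative z-row entry -13/5): w1.
Ratio test on column w1 — row 1: (4/5)/(1/5) = 4; row 2: entry -2/5 ≤ 0; row 3: (14/5)/(6/5) = 7/3. Minimum is 7/3 at row 3 (w3 leaves); pivot element 6/5.
After the second pivot the z-row RHS is 398/5 − (-13/5)·(7/3) = 257/3.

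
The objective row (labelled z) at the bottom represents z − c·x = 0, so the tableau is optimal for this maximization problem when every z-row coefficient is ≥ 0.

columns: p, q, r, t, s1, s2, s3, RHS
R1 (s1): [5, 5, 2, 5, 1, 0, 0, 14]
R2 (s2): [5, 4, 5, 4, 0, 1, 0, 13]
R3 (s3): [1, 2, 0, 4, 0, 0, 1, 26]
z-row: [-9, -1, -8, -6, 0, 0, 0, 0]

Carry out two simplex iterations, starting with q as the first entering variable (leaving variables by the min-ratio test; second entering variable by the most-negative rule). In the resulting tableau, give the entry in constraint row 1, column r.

Ratio test on column q — row 1: 14/5 = 14/5; row 2: 13/4 = 13/4; row 3: 26/2 = 13. Minimum is 14/5 at row 1 (s1 leaves); pivot element 5.
Divide row 1 by 5; eliminate column q from the other rows.
Second iteration: most negative z-row entry is -8 in column p, so p enters.
Ratio test on column p — row 1: (14/5)/1 = 14/5; row 2: (9/5)/1 = 9/5; row 3: entry -1 ≤ 0. Minimum is 9/5 at row 2 (s2 leaves); pivot element 1.
Divide row 2 by 1; eliminate column p from the other rows.
After both pivots, the entry at constraint row 1, column r is -3.

-3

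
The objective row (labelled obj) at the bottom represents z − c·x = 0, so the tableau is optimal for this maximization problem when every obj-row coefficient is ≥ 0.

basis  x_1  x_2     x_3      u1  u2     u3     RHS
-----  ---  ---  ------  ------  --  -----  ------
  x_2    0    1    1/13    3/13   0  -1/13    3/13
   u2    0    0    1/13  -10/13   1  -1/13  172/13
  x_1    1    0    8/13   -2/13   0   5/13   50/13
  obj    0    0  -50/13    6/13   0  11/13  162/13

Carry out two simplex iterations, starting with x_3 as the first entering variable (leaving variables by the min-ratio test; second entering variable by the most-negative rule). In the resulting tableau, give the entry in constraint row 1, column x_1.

1

Ratio test on column x_3 — row 1: (3/13)/(1/13) = 3; row 2: (172/13)/(1/13) = 172; row 3: (50/13)/(8/13) = 25/4. Minimum is 3 at row 1 (x_2 leaves); pivot element 1/13.
Divide row 1 by 1/13; eliminate column x_3 from the other rows.
Second iteration: most negative obj-row entry is -3 in column u3, so u3 enters.
Ratio test on column u3 — row 1: entry -1 ≤ 0; row 2: entry 0 ≤ 0; row 3: 2/1 = 2. Minimum is 2 at row 3 (x_1 leaves); pivot element 1.
Divide row 3 by 1; eliminate column u3 from the other rows.
After both pivots, the entry at constraint row 1, column x_1 is 1.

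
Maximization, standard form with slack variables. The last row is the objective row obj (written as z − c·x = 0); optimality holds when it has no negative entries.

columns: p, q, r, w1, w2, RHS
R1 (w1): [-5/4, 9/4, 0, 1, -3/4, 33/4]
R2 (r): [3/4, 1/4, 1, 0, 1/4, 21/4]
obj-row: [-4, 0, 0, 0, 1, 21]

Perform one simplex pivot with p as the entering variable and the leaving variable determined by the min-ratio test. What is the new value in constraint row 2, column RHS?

7

Ratio test on column p — row 1: entry -5/4 ≤ 0; row 2: (21/4)/(3/4) = 7. Minimum is 7 at row 2 (r leaves); pivot element 3/4.
Divide row 2 by 3/4; eliminate column p from the other rows.
In the new row 2, the RHS entry is the old entry divided by the pivot: (21/4)/(3/4) = 7.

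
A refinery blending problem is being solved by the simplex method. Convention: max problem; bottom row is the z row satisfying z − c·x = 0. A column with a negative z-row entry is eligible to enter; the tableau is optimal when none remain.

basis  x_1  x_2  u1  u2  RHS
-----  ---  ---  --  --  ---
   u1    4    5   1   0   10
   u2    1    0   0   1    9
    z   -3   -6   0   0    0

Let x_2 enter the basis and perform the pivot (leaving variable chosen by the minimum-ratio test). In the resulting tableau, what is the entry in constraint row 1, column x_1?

4/5

Ratio test on column x_2 — row 1: 10/5 = 2; row 2: entry 0 ≤ 0. Minimum is 2 at row 1 (u1 leaves); pivot element 5.
Divide row 1 by 5; eliminate column x_2 from the other rows.
In the new row 1, the x_1 entry is the old entry divided by the pivot: 4/5 = 4/5.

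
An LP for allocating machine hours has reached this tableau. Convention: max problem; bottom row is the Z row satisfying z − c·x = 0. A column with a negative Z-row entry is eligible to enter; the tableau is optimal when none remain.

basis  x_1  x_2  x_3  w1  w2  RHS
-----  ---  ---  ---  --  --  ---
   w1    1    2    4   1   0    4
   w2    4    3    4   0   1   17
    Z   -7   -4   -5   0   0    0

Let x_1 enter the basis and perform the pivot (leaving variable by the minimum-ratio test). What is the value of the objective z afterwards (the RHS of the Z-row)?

28

Ratio test on column x_1 — row 1: 4/1 = 4; row 2: 17/4 = 17/4. Minimum is 4 at row 1 (w1 leaves); pivot element 1.
Pivot on row 1; the Z-row RHS becomes 0 − (-7)·4 = 28.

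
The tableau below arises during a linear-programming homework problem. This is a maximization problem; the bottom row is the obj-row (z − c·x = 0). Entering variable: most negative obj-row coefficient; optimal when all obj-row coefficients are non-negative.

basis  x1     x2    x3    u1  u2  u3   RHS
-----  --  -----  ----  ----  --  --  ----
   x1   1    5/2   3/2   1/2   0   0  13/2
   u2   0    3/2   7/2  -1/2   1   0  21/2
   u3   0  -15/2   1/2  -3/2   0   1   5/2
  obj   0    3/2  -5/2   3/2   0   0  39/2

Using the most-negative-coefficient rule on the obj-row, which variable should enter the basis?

x3

Negative obj-row entries: x3: -5/2.
The most negative is -5/2 in column x3, so x3 enters.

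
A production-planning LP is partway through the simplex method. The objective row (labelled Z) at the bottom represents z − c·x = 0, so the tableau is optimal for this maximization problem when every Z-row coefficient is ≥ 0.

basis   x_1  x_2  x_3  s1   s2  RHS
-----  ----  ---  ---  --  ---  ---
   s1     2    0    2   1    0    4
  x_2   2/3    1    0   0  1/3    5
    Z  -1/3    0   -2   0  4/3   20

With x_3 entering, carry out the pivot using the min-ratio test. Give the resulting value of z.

Ratio test on column x_3 — row 1: 4/2 = 2; row 2: entry 0 ≤ 0. Minimum is 2 at row 1 (s1 leaves); pivot element 2.
Pivot on row 1; the Z-row RHS becomes 20 − (-2)·2 = 24.

24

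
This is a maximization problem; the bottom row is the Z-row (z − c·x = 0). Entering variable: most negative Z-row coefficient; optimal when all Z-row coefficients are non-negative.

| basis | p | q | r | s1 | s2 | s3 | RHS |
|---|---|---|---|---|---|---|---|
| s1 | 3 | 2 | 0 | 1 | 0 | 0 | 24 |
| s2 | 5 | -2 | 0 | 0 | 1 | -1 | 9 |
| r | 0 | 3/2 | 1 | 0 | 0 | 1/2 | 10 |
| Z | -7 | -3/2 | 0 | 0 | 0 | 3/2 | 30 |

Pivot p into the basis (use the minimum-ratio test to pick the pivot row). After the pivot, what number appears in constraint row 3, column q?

3/2

Ratio test on column p — row 1: 24/3 = 8; row 2: 9/5 = 9/5; row 3: entry 0 ≤ 0. Minimum is 9/5 at row 2 (s2 leaves); pivot element 5.
Divide row 2 by 5; eliminate column p from the other rows.
Row 3 update in column q: 3/2 − 0·(-2/5) = 3/2.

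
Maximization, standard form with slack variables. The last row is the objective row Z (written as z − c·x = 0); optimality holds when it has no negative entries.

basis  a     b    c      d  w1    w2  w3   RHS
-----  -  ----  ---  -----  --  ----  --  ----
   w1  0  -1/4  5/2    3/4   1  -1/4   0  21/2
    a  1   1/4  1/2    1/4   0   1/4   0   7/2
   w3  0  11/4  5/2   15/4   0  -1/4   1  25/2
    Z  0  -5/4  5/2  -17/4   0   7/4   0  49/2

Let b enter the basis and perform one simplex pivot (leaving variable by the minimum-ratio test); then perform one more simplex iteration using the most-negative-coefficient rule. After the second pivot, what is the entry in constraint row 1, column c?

2

Ratio test on column b — row 1: entry -1/4 ≤ 0; row 2: (7/2)/(1/4) = 14; row 3: (25/2)/(11/4) = 50/11. Minimum is 50/11 at row 3 (w3 leaves); pivot element 11/4.
Divide row 3 by 11/4; eliminate column b from the other rows.
Second iteration: most negative Z-row entry is -28/11 in column d, so d enters.
Ratio test on column d — row 1: (128/11)/(12/11) = 32/3; row 2: entry -1/11 ≤ 0; row 3: (50/11)/(15/11) = 10/3. Minimum is 10/3 at row 3 (b leaves); pivot element 15/11.
Divide row 3 by 15/11; eliminate column d from the other rows.
After both pivots, the entry at constraint row 1, column c is 2.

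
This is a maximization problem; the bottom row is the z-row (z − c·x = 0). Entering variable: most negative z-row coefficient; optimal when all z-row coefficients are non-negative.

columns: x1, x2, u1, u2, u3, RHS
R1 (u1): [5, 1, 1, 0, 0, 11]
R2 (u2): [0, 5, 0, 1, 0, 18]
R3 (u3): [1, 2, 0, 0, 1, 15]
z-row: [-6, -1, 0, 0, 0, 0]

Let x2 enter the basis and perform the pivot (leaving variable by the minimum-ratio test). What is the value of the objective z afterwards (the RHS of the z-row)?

Ratio test on column x2 — row 1: 11/1 = 11; row 2: 18/5 = 18/5; row 3: 15/2 = 15/2. Minimum is 18/5 at row 2 (u2 leaves); pivot element 5.
Pivot on row 2; the z-row RHS becomes 0 − (-1)·(18/5) = 18/5.

18/5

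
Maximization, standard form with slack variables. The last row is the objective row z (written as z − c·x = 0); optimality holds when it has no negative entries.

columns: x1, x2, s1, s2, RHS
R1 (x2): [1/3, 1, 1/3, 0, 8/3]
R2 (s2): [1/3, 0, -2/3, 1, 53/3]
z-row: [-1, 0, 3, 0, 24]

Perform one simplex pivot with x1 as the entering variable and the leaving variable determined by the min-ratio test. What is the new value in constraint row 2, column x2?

Ratio test on column x1 — row 1: (8/3)/(1/3) = 8; row 2: (53/3)/(1/3) = 53. Minimum is 8 at row 1 (x2 leaves); pivot element 1/3.
Divide row 1 by 1/3; eliminate column x1 from the other rows.
Row 2 update in column x2: 0 − (1/3)·3 = -1.

-1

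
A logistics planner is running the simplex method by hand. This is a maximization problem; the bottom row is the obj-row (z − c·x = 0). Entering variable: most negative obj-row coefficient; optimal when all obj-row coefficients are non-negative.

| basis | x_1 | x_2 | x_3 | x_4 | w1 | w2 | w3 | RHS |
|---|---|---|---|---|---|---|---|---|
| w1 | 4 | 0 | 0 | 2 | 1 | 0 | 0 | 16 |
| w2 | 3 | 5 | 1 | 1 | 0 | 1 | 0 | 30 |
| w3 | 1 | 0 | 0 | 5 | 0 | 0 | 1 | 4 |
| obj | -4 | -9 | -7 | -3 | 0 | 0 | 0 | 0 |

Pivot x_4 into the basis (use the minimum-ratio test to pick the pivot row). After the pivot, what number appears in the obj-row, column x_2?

-9

Ratio test on column x_4 — row 1: 16/2 = 8; row 2: 30/1 = 30; row 3: 4/5 = 4/5. Minimum is 4/5 at row 3 (w3 leaves); pivot element 5.
Divide row 3 by 5; eliminate column x_4 from the other rows.
obj-row update in column x_2: -9 − (-3)·0 = -9.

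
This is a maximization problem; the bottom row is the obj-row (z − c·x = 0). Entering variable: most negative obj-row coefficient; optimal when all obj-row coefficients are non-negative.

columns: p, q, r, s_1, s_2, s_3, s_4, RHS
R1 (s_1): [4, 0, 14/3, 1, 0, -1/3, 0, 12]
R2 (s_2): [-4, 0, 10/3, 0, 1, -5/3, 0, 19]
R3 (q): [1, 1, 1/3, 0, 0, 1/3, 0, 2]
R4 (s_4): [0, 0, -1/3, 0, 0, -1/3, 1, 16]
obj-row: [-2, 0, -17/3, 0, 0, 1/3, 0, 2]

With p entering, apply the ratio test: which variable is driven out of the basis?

q

Column p entries and ratios — s_1: 12/4 = 3; s_2: -4 ≤ 0, skip; q: 2/1 = 2; s_4: 0 ≤ 0, skip.
Smallest ratio is 2 in the row of q, so q leaves.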